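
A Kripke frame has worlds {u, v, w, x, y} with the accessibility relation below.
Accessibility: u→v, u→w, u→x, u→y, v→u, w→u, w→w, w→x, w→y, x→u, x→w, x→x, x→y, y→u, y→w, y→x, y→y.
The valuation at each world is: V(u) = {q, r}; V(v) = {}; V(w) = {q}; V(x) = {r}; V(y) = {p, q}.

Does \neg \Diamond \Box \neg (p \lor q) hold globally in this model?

Yes

Let φ = \neg \Diamond \Box \neg (p \lor q). Evaluate φ at each world:
  u (successors {v, w, x, y}): φ is true.
  v (successors {u}): φ is true.
  w (successors {u, w, x, y}): φ is true.
  x (successors {u, w, x, y}): φ is true.
  y (successors {u, w, x, y}): φ is true.
For instance, at y:
  At y: \Diamond \Box \neg (p \lor q) is false, so \neg \Diamond \Box \neg (p \lor q) is true.
    At y: \Diamond \Box \neg (p \lor q) requires \Box \neg (p \lor q) at some successor in {u, w, x, y}.
      At u: \Box \neg (p \lor q) is false.
      At w: \Box \neg (p \lor q) is false.
      At x: \Box \neg (p \lor q) is false.
      At y: \Box \neg (p \lor q) is false.
    So \Diamond \Box \neg (p \lor q) is false at y.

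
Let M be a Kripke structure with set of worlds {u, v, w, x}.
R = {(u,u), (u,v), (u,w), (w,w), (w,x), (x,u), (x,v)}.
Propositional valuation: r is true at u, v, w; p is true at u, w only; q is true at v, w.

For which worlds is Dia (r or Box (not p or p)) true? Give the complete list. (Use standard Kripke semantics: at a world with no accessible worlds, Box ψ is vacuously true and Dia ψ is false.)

u, w, x

Let φ = Dia (r or Box (not p or p)). Evaluate φ at each world:
  u (successors {u, v, w}): φ is true.
  v (successors ∅): φ is false.
  w (successors {w, x}): φ is true.
  x (successors {u, v}): φ is true.
For instance, at x:
  At x: Dia (r or Box (not p or p)) requires r or Box (not p or p) at some successor in {u, v}.
    r or Box (not p or p) holds at u, so Dia (r or Box (not p or p)) is true at x.
      At u: r is true, Box (not p or p) is true, so r or Box (not p or p) is true.
Satisfying worlds: {u, w, x}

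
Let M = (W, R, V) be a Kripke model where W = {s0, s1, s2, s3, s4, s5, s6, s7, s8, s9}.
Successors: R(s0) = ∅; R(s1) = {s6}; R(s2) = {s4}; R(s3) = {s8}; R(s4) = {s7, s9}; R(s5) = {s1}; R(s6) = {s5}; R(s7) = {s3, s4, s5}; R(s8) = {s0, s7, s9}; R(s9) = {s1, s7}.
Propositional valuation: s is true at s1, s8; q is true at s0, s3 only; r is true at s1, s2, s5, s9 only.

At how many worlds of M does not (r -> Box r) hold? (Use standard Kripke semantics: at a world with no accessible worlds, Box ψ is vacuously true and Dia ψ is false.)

Let φ = not (r -> Box r). Evaluate φ at each world:
  s0 (successors ∅): φ is false.
  s1 (successors {s6}): φ is true.
  s2 (successors {s4}): φ is true.
  s3 (successors {s8}): φ is false.
  s4 (successors {s7, s9}): φ is false.
  s5 (successors {s1}): φ is false.
  s6 (successors {s5}): φ is false.
  s7 (successors {s3, s4, s5}): φ is false.
  s8 (successors {s0, s7, s9}): φ is false.
  s9 (successors {s1, s7}): φ is true.
For instance, at s8:
  At s8: r -> Box r is true, so not (r -> Box r) is false.
    At s8: r is false, Box r is false, so r -> Box r is true.
      At s8: Box r requires r at every successor {s0, s7, s9}.
        r fails at s0, so Box r is false at s8.
Satisfying worlds: {s1, s2, s9}

3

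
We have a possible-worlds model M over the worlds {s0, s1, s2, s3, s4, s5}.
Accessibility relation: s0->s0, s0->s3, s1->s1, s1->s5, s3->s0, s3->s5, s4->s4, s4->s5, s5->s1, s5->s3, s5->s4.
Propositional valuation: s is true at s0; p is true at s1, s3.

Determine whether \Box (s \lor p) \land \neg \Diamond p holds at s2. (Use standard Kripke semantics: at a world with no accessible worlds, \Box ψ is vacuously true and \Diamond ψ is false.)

Yes

At s2: \Box (s \lor p) is true, \neg \Diamond p is true, so \Box (s \lor p) \land \neg \Diamond p is true.
  At s2: no accessible worlds, so \Box (s \lor p) holds vacuously.
  At s2: \Diamond p is false, so \neg \Diamond p is true.
    At s2: no accessible worlds, so \Diamond p is false.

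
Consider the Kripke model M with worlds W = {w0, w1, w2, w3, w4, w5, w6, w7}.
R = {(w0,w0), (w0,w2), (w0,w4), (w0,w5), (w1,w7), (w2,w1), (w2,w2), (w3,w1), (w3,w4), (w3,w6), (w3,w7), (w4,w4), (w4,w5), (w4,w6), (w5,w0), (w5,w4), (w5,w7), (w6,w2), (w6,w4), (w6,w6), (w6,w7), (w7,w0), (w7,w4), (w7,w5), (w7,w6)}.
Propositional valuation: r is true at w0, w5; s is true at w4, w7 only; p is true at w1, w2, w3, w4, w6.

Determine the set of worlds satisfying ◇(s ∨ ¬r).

Recall that ◇ψ holds at a world iff ψ holds at some accessible world.
Let φ = ◇(s ∨ ¬r). Evaluate φ at each world:
  w0 (successors {w0, w2, w4, w5}): φ is true.
  w1 (successors {w7}): φ is true.
  w2 (successors {w1, w2}): φ is true.
  w3 (successors {w1, w4, w6, w7}): φ is true.
  w4 (successors {w4, w5, w6}): φ is true.
  w5 (successors {w0, w4, w7}): φ is true.
  w6 (successors {w2, w4, w6, w7}): φ is true.
  w7 (successors {w0, w4, w5, w6}): φ is true.
For instance, at w5:
  At w5: ◇(s ∨ ¬r) requires s ∨ ¬r at some successor in {w0, w4, w7}.
    s ∨ ¬r holds at w4, so ◇(s ∨ ¬r) is true at w5.
Satisfying worlds: {w0, w1, w2, w3, w4, w5, w6, w7}

w0, w1, w2, w3, w4, w5, w6, w7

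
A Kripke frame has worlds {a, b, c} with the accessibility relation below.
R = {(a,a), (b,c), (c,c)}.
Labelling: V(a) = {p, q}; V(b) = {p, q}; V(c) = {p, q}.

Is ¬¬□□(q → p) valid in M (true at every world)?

Yes

Let φ = ¬¬□□(q → p). Evaluate φ at each world:
  a (successors {a}): φ is true.
  b (successors {c}): φ is true.
  c (successors {c}): φ is true.
For instance, at a:
  At a: ¬□□(q → p) is false, so ¬¬□□(q → p) is true.
    At a: □□(q → p) is true, so ¬□□(q → p) is false.
      At a: □□(q → p) requires □(q → p) at every successor {a}.
        At a: □(q → p) is true.
      So □□(q → p) is true at a.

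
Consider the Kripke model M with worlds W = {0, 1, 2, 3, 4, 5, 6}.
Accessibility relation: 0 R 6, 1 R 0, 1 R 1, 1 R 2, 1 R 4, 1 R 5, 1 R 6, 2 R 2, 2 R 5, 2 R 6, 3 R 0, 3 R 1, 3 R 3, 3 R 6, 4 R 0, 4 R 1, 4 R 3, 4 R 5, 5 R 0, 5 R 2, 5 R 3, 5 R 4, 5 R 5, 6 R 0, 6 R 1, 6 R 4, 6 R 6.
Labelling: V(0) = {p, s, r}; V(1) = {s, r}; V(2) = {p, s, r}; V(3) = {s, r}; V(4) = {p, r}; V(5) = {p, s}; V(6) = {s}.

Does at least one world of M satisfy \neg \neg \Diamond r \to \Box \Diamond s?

Let φ = \neg \neg \Diamond r \to \Box \Diamond s. Evaluate φ at each world:
  0 (successors {6}): φ is true.
  1 (successors {0, 1, 2, 4, 5, 6}): φ is true.
  2 (successors {2, 5, 6}): φ is true.
  3 (successors {0, 1, 3, 6}): φ is true.
  4 (successors {0, 1, 3, 5}): φ is true.
  5 (successors {0, 2, 3, 4, 5}): φ is true.
  6 (successors {0, 1, 4, 6}): φ is true.
Detail at 0 (witness):
  At 0: \neg \neg \Diamond r is false, \Box \Diamond s is true, so \neg \neg \Diamond r \to \Box \Diamond s is true.
    At 0: \neg \Diamond r is true, so \neg \neg \Diamond r is false.
      At 0: \Diamond r is false, so \neg \Diamond r is true.
    At 0: \Box \Diamond s requires \Diamond s at every successor {6}.
      At 6: \Diamond s is true.
    So \Box \Diamond s is true at 0.

Yes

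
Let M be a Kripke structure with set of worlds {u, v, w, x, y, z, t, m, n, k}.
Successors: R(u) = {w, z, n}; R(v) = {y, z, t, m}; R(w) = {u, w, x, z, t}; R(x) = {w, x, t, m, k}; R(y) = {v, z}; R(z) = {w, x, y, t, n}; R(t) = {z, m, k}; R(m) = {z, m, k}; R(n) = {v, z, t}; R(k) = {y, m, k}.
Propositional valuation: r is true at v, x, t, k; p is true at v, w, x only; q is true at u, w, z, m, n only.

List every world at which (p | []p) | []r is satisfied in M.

Let φ = (p | []p) | []r. Evaluate φ at each world:
  u (successors {w, z, n}): φ is false.
  v (successors {y, z, t, m}): φ is true.
  w (successors {u, w, x, z, t}): φ is true.
  x (successors {w, x, t, m, k}): φ is true.
  y (successors {v, z}): φ is false.
  z (successors {w, x, y, t, n}): φ is false.
  t (successors {z, m, k}): φ is false.
  m (successors {z, m, k}): φ is false.
  n (successors {v, z, t}): φ is false.
  k (successors {y, m, k}): φ is false.
For instance, at m:
  At m: p | []p is false, []r is false, so (p | []p) | []r is false.
    At m: p is false, []p is false, so p | []p is false.
      At m: []p requires p at every successor {z, m, k}.
        p fails at z, so []p is false at m.
    At m: []r requires r at every successor {z, m, k}.
      r fails at z, so []r is false at m.
Satisfying worlds: {v, w, x}

v, w, x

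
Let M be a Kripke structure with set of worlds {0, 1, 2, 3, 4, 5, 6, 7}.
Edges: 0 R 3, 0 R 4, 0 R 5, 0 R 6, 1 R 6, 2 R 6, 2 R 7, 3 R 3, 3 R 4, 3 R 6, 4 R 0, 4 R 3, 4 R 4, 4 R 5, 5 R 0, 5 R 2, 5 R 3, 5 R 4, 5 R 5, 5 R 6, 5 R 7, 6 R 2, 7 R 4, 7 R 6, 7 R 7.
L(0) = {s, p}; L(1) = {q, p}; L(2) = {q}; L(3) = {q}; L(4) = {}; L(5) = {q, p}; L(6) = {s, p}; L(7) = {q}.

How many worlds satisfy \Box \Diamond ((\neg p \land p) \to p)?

8

Recall that \Box ψ holds at a world iff ψ holds at every accessible world, and \Diamond ψ holds iff ψ holds at some accessible world.
Let φ = \Box \Diamond ((\neg p \land p) \to p). Evaluate φ at each world:
  0 (successors {3, 4, 5, 6}): φ is true.
  1 (successors {6}): φ is true.
  2 (successors {6, 7}): φ is true.
  3 (successors {3, 4, 6}): φ is true.
  4 (successors {0, 3, 4, 5}): φ is true.
  5 (successors {0, 2, 3, 4, 5, 6, 7}): φ is true.
  6 (successors {2}): φ is true.
  7 (successors {4, 6, 7}): φ is true.
For instance, at 1:
  At 1: \Box \Diamond ((\neg p \land p) \to p) requires \Diamond ((\neg p \land p) \to p) at every successor {6}.
      At 6: \Diamond ((\neg p \land p) \to p) requires (\neg p \land p) \to p at some successor in {2}.
        (\neg p \land p) \to p holds at 2, so \Diamond ((\neg p \land p) \to p) is true at 6.
  So \Box \Diamond ((\neg p \land p) \to p) is true at 1.
Satisfying worlds: {0, 1, 2, 3, 4, 5, 6, 7}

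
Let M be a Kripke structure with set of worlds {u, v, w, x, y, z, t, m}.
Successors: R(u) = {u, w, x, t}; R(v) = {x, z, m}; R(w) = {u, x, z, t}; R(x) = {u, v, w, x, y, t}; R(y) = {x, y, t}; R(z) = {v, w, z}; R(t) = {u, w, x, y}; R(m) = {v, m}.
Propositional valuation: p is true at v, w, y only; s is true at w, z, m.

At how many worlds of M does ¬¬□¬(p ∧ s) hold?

Let φ = ¬¬□¬(p ∧ s). Evaluate φ at each world:
  u (successors {u, w, x, t}): φ is false.
  v (successors {x, z, m}): φ is true.
  w (successors {u, x, z, t}): φ is true.
  x (successors {u, v, w, x, y, t}): φ is false.
  y (successors {x, y, t}): φ is true.
  z (successors {v, w, z}): φ is false.
  t (successors {u, w, x, y}): φ is false.
  m (successors {v, m}): φ is true.
For instance, at u:
  At u: ¬□¬(p ∧ s) is true, so ¬¬□¬(p ∧ s) is false.
    At u: □¬(p ∧ s) is false, so ¬□¬(p ∧ s) is true.
      At u: □¬(p ∧ s) requires ¬(p ∧ s) at every successor {u, w, x, t}.
        ¬(p ∧ s) fails at w, so □¬(p ∧ s) is false at u.
Satisfying worlds: {v, w, y, m}

4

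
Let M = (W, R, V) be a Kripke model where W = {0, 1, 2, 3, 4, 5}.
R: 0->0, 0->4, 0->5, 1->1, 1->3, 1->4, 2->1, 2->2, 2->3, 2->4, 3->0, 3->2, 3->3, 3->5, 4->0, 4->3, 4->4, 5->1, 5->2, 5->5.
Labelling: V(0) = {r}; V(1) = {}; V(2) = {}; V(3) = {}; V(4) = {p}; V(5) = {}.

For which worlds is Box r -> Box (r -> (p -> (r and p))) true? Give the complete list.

Let φ = Box r -> Box (r -> (p -> (r and p))). Evaluate φ at each world:
  0 (successors {0, 4, 5}): φ is true.
  1 (successors {1, 3, 4}): φ is true.
  2 (successors {1, 2, 3, 4}): φ is true.
  3 (successors {0, 2, 3, 5}): φ is true.
  4 (successors {0, 3, 4}): φ is true.
  5 (successors {1, 2, 5}): φ is true.
For instance, at 4:
  At 4: Box r is false, Box (r -> (p -> (r and p))) is true, so Box r -> Box (r -> (p -> (r and p))) is true.
    At 4: Box r requires r at every successor {0, 3, 4}.
      r fails at 3, so Box r is false at 4.
    At 4: Box (r -> (p -> (r and p))) requires r -> (p -> (r and p)) at every successor {0, 3, 4}.
      At 0: r -> (p -> (r and p)) is true.
      At 3: r -> (p -> (r and p)) is true.
      At 4: r -> (p -> (r and p)) is true.
    So Box (r -> (p -> (r and p))) is true at 4.
Satisfying worlds: {0, 1, 2, 3, 4, 5}

0, 1, 2, 3, 4, 5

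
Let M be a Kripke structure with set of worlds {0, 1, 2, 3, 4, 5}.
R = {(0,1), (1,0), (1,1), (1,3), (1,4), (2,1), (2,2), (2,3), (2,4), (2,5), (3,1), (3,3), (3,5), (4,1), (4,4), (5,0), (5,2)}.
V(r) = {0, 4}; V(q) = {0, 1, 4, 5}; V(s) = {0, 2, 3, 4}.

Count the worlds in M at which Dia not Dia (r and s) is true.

4

Let φ = Dia not Dia (r and s). Evaluate φ at each world:
  0 (successors {1}): φ is false.
  1 (successors {0, 1, 3, 4}): φ is true.
  2 (successors {1, 2, 3, 4, 5}): φ is true.
  3 (successors {1, 3, 5}): φ is true.
  4 (successors {1, 4}): φ is false.
  5 (successors {0, 2}): φ is true.
For instance, at 1:
  At 1: Dia not Dia (r and s) requires not Dia (r and s) at some successor in {0, 1, 3, 4}.
    not Dia (r and s) holds at 0, so Dia not Dia (r and s) is true at 1.
      At 0: Dia (r and s) is false, so not Dia (r and s) is true.
Satisfying worlds: {1, 2, 3, 5}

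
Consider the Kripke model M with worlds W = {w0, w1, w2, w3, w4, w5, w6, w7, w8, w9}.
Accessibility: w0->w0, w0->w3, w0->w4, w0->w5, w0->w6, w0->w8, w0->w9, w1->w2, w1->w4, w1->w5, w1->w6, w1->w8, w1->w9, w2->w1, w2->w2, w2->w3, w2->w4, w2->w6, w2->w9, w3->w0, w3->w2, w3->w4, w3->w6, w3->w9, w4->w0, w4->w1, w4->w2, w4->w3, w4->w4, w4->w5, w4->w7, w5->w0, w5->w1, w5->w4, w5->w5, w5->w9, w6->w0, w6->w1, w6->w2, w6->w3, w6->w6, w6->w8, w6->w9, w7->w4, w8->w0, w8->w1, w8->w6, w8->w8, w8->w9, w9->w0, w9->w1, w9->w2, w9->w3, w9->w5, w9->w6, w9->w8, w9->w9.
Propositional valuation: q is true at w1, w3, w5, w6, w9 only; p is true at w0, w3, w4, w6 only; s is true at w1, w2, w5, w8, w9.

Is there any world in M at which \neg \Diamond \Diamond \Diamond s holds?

Let φ = \neg \Diamond \Diamond \Diamond s. Evaluate φ at each world:
  w0 (successors {w0, w3, w4, w5, w6, w8, w9}): φ is false.
  w1 (successors {w2, w4, w5, w6, w8, w9}): φ is false.
  w2 (successors {w1, w2, w3, w4, w6, w9}): φ is false.
  w3 (successors {w0, w2, w4, w6, w9}): φ is false.
  w4 (successors {w0, w1, w2, w3, w4, w5, w7}): φ is false.
  w5 (successors {w0, w1, w4, w5, w9}): φ is false.
  w6 (successors {w0, w1, w2, w3, w6, w8, w9}): φ is false.
  w7 (successors {w4}): φ is false.
  w8 (successors {w0, w1, w6, w8, w9}): φ is false.
  w9 (successors {w0, w1, w2, w3, w5, w6, w8, w9}): φ is false.
For instance, at w4:
  At w4: \Diamond \Diamond \Diamond s is true, so \neg \Diamond \Diamond \Diamond s is false.
    At w4: \Diamond \Diamond \Diamond s requires \Diamond \Diamond s at some successor in {w0, w1, w2, w3, w4, w5, w7}.
      \Diamond \Diamond s holds at w0, so \Diamond \Diamond \Diamond s is true at w4.

No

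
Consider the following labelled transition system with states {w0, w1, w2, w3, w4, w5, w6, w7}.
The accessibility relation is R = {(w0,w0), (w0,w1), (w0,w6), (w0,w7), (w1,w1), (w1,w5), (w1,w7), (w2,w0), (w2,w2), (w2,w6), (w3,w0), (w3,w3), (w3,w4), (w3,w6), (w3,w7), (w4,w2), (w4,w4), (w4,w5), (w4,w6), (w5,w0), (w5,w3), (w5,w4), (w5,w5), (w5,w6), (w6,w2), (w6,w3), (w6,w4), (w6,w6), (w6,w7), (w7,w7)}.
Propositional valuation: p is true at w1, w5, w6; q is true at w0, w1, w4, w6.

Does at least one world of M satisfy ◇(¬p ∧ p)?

Let φ = ◇(¬p ∧ p). Evaluate φ at each world:
  w0 (successors {w0, w1, w6, w7}): φ is false.
  w1 (successors {w1, w5, w7}): φ is false.
  w2 (successors {w0, w2, w6}): φ is false.
  w3 (successors {w0, w3, w4, w6, w7}): φ is false.
  w4 (successors {w2, w4, w5, w6}): φ is false.
  w5 (successors {w0, w3, w4, w5, w6}): φ is false.
  w6 (successors {w2, w3, w4, w6, w7}): φ is false.
  w7 (successors {w7}): φ is false.
For instance, at w7:
  At w7: ◇(¬p ∧ p) requires ¬p ∧ p at some successor in {w7}.
    At w7: ¬p ∧ p is false.
  So ◇(¬p ∧ p) is false at w7.

No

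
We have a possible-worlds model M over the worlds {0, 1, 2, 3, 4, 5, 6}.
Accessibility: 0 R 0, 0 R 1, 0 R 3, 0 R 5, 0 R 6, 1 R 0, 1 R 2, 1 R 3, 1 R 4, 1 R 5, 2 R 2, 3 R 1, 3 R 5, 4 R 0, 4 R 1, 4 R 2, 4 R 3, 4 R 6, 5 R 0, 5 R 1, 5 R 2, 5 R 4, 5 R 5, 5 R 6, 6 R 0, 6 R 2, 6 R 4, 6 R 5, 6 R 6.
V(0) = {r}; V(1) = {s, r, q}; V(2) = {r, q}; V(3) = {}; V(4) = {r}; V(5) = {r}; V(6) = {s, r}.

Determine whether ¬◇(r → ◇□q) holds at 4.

At 4: ◇(r → ◇□q) is true, so ¬◇(r → ◇□q) is false.
  At 4: ◇(r → ◇□q) requires r → ◇□q at some successor in {0, 1, 2, 3, 6}.
    r → ◇□q holds at 1, so ◇(r → ◇□q) is true at 4.
      At 1: r is true, ◇□q is true, so r → ◇□q is true.

No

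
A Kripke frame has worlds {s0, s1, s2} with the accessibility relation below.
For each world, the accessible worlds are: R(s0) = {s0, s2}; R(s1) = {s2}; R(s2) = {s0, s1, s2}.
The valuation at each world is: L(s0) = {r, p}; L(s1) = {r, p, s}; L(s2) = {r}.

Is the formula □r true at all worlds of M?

Let φ = □r. Evaluate φ at each world:
  s0 (successors {s0, s2}): φ is true.
  s1 (successors {s2}): φ is true.
  s2 (successors {s0, s1, s2}): φ is true.
For instance, at s0:
  At s0: □r requires r at every successor {s0, s2}.
    At s0: r is true.
    At s2: r is true.
  So □r is true at s0.

Yes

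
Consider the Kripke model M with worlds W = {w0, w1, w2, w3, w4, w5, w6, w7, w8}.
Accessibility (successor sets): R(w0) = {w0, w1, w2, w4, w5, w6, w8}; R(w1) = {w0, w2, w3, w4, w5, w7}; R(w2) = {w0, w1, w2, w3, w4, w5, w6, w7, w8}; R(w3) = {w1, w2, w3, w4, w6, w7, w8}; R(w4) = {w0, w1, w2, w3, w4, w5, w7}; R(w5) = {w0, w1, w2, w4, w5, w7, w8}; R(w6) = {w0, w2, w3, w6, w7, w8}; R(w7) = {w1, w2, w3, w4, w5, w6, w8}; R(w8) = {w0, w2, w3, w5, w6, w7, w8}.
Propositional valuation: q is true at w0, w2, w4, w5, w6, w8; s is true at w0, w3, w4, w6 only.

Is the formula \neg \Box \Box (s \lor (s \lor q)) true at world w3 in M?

Yes

At w3: \Box \Box (s \lor (s \lor q)) is false, so \neg \Box \Box (s \lor (s \lor q)) is true.
  At w3: \Box \Box (s \lor (s \lor q)) requires \Box (s \lor (s \lor q)) at every successor {w1, w2, w3, w4, w6, w7, w8}.
    \Box (s \lor (s \lor q)) fails at w1, so \Box \Box (s \lor (s \lor q)) is false at w3.
      At w1: \Box (s \lor (s \lor q)) requires s \lor (s \lor q) at every successor {w0, w2, w3, w4, w5, w7}.
        s \lor (s \lor q) fails at w7, so \Box (s \lor (s \lor q)) is false at w1.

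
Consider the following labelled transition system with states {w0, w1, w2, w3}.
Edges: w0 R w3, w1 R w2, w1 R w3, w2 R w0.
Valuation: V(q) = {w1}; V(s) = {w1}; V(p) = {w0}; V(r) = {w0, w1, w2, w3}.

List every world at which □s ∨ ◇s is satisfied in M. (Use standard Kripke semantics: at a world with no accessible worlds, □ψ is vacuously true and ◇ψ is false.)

Let φ = □s ∨ ◇s. Evaluate φ at each world:
  w0 (successors {w3}): φ is false.
  w1 (successors {w2, w3}): φ is false.
  w2 (successors {w0}): φ is false.
  w3 (successors ∅): φ is true.
For instance, at w2:
  At w2: □s is false, ◇s is false, so □s ∨ ◇s is false.
    At w2: □s requires s at every successor {w0}.
      s fails at w0, so □s is false at w2.
    At w2: ◇s requires s at some successor in {w0}.
      At w0: s is false.
    So ◇s is false at w2.
Satisfying worlds: {w3}

w3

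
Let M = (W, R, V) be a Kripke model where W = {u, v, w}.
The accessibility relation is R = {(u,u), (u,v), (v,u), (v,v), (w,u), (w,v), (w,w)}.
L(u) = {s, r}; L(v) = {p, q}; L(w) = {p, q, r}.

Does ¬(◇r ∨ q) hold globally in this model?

Let φ = ¬(◇r ∨ q). Evaluate φ at each world:
  u (successors {u, v}): φ is false.
  v (successors {u, v}): φ is false.
  w (successors {u, v, w}): φ is false.
Detail at u (counterexample):
  At u: ◇r ∨ q is true, so ¬(◇r ∨ q) is false.
    At u: ◇r is true, q is false, so ◇r ∨ q is true.
      At u: ◇r requires r at some successor in {u, v}.
        r holds at u, so ◇r is true at u.

No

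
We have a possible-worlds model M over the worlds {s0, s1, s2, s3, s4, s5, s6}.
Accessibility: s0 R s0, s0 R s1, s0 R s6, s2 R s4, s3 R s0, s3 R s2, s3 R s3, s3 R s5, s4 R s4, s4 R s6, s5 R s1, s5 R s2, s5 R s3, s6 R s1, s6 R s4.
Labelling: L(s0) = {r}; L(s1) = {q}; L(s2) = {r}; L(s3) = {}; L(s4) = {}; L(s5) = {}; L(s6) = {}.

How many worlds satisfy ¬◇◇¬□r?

1

Recall that □ψ holds at a world iff ψ holds at every accessible world, and ◇ψ holds iff ψ holds at some accessible world.
Let φ = ¬◇◇¬□r. Evaluate φ at each world:
  s0 (successors {s0, s1, s6}): φ is false.
  s1 (successors ∅): φ is true.
  s2 (successors {s4}): φ is false.
  s3 (successors {s0, s2, s3, s5}): φ is false.
  s4 (successors {s4, s6}): φ is false.
  s5 (successors {s1, s2, s3}): φ is false.
  s6 (successors {s1, s4}): φ is false.
For instance, at s4:
  At s4: ◇◇¬□r is true, so ¬◇◇¬□r is false.
    At s4: ◇◇¬□r requires ◇¬□r at some successor in {s4, s6}.
      ◇¬□r holds at s4, so ◇◇¬□r is true at s4.
Satisfying worlds: {s1}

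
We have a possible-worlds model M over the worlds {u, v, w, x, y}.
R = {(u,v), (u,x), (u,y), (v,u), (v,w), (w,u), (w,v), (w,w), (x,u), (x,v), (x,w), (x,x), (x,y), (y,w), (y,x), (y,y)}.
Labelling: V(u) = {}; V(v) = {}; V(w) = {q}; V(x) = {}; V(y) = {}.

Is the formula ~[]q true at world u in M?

Yes

At u: []q is false, so ~[]q is true.
  At u: []q requires q at every successor {v, x, y}.
    q fails at v, so []q is false at u.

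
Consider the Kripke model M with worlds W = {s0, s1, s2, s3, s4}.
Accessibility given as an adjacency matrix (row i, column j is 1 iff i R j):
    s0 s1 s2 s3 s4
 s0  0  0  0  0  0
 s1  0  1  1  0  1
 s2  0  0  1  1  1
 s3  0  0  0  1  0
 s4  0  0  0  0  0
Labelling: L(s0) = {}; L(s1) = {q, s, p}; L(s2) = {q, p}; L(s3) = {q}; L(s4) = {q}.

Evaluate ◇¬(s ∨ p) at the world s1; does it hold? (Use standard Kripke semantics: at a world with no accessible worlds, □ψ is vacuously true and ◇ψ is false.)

Yes

At s1: ◇¬(s ∨ p) requires ¬(s ∨ p) at some successor in {s1, s2, s4}.
  ¬(s ∨ p) holds at s4, so ◇¬(s ∨ p) is true at s1.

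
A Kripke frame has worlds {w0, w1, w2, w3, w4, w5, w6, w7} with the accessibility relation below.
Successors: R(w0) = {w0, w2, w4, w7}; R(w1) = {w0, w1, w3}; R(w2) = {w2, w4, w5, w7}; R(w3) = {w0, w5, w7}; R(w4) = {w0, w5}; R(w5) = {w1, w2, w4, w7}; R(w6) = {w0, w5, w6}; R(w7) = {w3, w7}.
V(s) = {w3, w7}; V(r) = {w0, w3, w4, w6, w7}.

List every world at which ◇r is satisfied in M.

w0, w1, w2, w3, w4, w5, w6, w7

Recall that ◇ψ holds at a world iff ψ holds at some accessible world.
Let φ = ◇r. Evaluate φ at each world:
  w0 (successors {w0, w2, w4, w7}): φ is true.
  w1 (successors {w0, w1, w3}): φ is true.
  w2 (successors {w2, w4, w5, w7}): φ is true.
  w3 (successors {w0, w5, w7}): φ is true.
  w4 (successors {w0, w5}): φ is true.
  w5 (successors {w1, w2, w4, w7}): φ is true.
  w6 (successors {w0, w5, w6}): φ is true.
  w7 (successors {w3, w7}): φ is true.
For instance, at w5:
  At w5: ◇r requires r at some successor in {w1, w2, w4, w7}.
    r holds at w4, so ◇r is true at w5.
Satisfying worlds: {w0, w1, w2, w3, w4, w5, w6, w7}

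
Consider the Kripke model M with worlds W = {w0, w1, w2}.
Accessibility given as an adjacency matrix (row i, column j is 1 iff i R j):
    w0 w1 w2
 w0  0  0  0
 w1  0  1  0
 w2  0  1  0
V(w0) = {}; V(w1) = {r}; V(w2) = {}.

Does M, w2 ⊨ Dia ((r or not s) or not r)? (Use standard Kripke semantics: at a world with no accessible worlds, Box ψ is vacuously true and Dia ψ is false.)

At w2: Dia ((r or not s) or not r) requires (r or not s) or not r at some successor in {w1}.
  (r or not s) or not r holds at w1, so Dia ((r or not s) or not r) is true at w2.

Yes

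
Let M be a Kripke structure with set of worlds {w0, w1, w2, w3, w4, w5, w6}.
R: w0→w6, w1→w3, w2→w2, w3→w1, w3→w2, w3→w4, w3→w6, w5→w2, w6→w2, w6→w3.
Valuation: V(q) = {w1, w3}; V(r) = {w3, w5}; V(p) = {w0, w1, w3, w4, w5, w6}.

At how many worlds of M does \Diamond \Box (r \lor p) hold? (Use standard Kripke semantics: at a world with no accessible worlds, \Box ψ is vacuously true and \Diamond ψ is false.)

Let φ = \Diamond \Box (r \lor p). Evaluate φ at each world:
  w0 (successors {w6}): φ is false.
  w1 (successors {w3}): φ is false.
  w2 (successors {w2}): φ is false.
  w3 (successors {w1, w2, w4, w6}): φ is true.
  w4 (successors ∅): φ is false.
  w5 (successors {w2}): φ is false.
  w6 (successors {w2, w3}): φ is false.
For instance, at w2:
  At w2: \Diamond \Box (r \lor p) requires \Box (r \lor p) at some successor in {w2}.
    At w2: \Box (r \lor p) is false.
  So \Diamond \Box (r \lor p) is false at w2.
Satisfying worlds: {w3}

1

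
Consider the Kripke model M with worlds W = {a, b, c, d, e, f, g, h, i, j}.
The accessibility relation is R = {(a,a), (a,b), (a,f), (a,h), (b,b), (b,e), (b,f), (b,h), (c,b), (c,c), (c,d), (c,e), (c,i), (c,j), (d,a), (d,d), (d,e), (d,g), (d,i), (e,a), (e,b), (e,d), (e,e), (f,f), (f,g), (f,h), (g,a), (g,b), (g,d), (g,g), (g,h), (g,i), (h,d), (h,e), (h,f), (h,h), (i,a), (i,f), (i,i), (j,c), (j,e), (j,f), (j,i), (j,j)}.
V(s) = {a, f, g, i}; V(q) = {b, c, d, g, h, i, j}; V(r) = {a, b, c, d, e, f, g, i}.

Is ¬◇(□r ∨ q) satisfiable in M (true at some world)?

Let φ = ¬◇(□r ∨ q). Evaluate φ at each world:
  a (successors {a, b, f, h}): φ is false.
  b (successors {b, e, f, h}): φ is false.
  c (successors {b, c, d, e, i, j}): φ is false.
  d (successors {a, d, e, g, i}): φ is false.
  e (successors {a, b, d, e}): φ is false.
  f (successors {f, g, h}): φ is false.
  g (successors {a, b, d, g, h, i}): φ is false.
  h (successors {d, e, f, h}): φ is false.
  i (successors {a, f, i}): φ is false.
  j (successors {c, e, f, i, j}): φ is false.
For instance, at f:
  At f: ◇(□r ∨ q) is true, so ¬◇(□r ∨ q) is false.
    At f: ◇(□r ∨ q) requires □r ∨ q at some successor in {f, g, h}.
      □r ∨ q holds at g, so ◇(□r ∨ q) is true at f.

No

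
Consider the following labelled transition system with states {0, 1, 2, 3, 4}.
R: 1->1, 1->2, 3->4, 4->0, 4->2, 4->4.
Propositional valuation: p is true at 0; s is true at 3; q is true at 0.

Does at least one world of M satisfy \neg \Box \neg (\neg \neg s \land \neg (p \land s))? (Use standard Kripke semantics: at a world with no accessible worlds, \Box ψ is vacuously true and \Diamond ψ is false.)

Recall that \Box ψ holds at a world iff ψ holds at every accessible world, and \Diamond ψ holds iff ψ holds at some accessible world.
Let φ = \neg \Box \neg (\neg \neg s \land \neg (p \land s)). Evaluate φ at each world:
  0 (successors ∅): φ is false.
  1 (successors {1, 2}): φ is false.
  2 (successors ∅): φ is false.
  3 (successors {4}): φ is false.
  4 (successors {0, 2, 4}): φ is false.
For instance, at 4:
  At 4: \Box \neg (\neg \neg s \land \neg (p \land s)) is true, so \neg \Box \neg (\neg \neg s \land \neg (p \land s)) is false.
    At 4: \Box \neg (\neg \neg s \land \neg (p \land s)) requires \neg (\neg \neg s \land \neg (p \land s)) at every successor {0, 2, 4}.
      At 0: \neg (\neg \neg s \land \neg (p \land s)) is true.
      At 2: \neg (\neg \neg s \land \neg (p \land s)) is true.
      At 4: \neg (\neg \neg s \land \neg (p \land s)) is true.
    So \Box \neg (\neg \neg s \land \neg (p \land s)) is true at 4.

No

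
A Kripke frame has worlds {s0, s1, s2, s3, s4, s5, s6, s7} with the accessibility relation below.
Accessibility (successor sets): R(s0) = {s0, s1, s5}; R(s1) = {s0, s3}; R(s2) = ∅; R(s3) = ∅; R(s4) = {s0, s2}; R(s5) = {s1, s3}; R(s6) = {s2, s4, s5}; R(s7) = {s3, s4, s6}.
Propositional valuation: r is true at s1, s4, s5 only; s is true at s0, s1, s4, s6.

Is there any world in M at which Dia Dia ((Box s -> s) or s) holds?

Yes

Recall that Box ψ holds at a world iff ψ holds at every accessible world, and Dia ψ holds iff ψ holds at some accessible world.
Let φ = Dia Dia ((Box s -> s) or s). Evaluate φ at each world:
  s0 (successors {s0, s1, s5}): φ is true.
  s1 (successors {s0, s3}): φ is true.
  s2 (successors ∅): φ is false.
  s3 (successors ∅): φ is false.
  s4 (successors {s0, s2}): φ is true.
  s5 (successors {s1, s3}): φ is true.
  s6 (successors {s2, s4, s5}): φ is true.
  s7 (successors {s3, s4, s6}): φ is true.
Detail at s0 (witness):
  At s0: Dia Dia ((Box s -> s) or s) requires Dia ((Box s -> s) or s) at some successor in {s0, s1, s5}.
    Dia ((Box s -> s) or s) holds at s0, so Dia Dia ((Box s -> s) or s) is true at s0.
      At s0: Dia ((Box s -> s) or s) requires (Box s -> s) or s at some successor in {s0, s1, s5}.
        (Box s -> s) or s holds at s0, so Dia ((Box s -> s) or s) is true at s0.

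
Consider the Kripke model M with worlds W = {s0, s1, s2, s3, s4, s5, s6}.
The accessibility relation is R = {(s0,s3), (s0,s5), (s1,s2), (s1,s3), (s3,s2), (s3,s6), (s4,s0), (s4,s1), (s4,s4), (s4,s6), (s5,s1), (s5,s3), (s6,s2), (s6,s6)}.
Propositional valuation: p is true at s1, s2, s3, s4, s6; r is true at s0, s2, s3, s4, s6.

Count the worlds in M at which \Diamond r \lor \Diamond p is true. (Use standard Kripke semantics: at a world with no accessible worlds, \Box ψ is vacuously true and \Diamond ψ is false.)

Recall that \Diamond ψ holds at a world iff ψ holds at some accessible world.
Let φ = \Diamond r \lor \Diamond p. Evaluate φ at each world:
  s0 (successors {s3, s5}): φ is true.
  s1 (successors {s2, s3}): φ is true.
  s2 (successors ∅): φ is false.
  s3 (successors {s2, s6}): φ is true.
  s4 (successors {s0, s1, s4, s6}): φ is true.
  s5 (successors {s1, s3}): φ is true.
  s6 (successors {s2, s6}): φ is true.
For instance, at s4:
  At s4: \Diamond r is true, \Diamond p is true, so \Diamond r \lor \Diamond p is true.
    At s4: \Diamond r requires r at some successor in {s0, s1, s4, s6}.
      r holds at s0, so \Diamond r is true at s4.
    At s4: \Diamond p requires p at some successor in {s0, s1, s4, s6}.
      p holds at s1, so \Diamond p is true at s4.
Satisfying worlds: {s0, s1, s3, s4, s5, s6}

6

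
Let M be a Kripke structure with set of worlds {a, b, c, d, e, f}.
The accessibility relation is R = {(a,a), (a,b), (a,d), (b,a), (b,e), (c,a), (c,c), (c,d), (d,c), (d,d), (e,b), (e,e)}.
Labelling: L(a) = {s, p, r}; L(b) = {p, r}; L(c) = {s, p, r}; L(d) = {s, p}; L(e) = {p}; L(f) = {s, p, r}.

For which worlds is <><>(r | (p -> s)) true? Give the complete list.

Let φ = <><>(r | (p -> s)). Evaluate φ at each world:
  a (successors {a, b, d}): φ is true.
  b (successors {a, e}): φ is true.
  c (successors {a, c, d}): φ is true.
  d (successors {c, d}): φ is true.
  e (successors {b, e}): φ is true.
  f (successors ∅): φ is false.
For instance, at b:
  At b: <><>(r | (p -> s)) requires <>(r | (p -> s)) at some successor in {a, e}.
    <>(r | (p -> s)) holds at a, so <><>(r | (p -> s)) is true at b.
      At a: <>(r | (p -> s)) requires r | (p -> s) at some successor in {a, b, d}.
        r | (p -> s) holds at a, so <>(r | (p -> s)) is true at a.
Satisfying worlds: {a, b, c, d, e}

a, b, c, d, e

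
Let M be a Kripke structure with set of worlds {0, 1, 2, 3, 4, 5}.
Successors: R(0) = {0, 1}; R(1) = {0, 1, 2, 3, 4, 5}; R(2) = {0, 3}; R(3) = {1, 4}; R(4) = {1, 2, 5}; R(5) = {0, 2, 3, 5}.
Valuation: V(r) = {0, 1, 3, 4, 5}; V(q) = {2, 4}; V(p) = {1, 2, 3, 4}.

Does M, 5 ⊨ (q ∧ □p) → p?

At 5: q ∧ □p is false, p is false, so (q ∧ □p) → p is true.
  At 5: q is false, □p is false, so q ∧ □p is false.
    At 5: □p requires p at every successor {0, 2, 3, 5}.
      p fails at 0, so □p is false at 5.

Yes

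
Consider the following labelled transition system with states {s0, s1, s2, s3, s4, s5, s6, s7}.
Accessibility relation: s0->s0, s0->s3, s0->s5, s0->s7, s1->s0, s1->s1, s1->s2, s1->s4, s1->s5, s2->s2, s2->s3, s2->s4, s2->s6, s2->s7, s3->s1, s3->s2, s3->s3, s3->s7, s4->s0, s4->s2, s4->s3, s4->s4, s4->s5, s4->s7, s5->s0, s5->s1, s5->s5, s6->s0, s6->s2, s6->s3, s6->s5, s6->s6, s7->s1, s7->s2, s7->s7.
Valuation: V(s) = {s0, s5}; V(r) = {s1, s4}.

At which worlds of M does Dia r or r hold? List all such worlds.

s1, s2, s3, s4, s5, s7

Let φ = Dia r or r. Evaluate φ at each world:
  s0 (successors {s0, s3, s5, s7}): φ is false.
  s1 (successors {s0, s1, s2, s4, s5}): φ is true.
  s2 (successors {s2, s3, s4, s6, s7}): φ is true.
  s3 (successors {s1, s2, s3, s7}): φ is true.
  s4 (successors {s0, s2, s3, s4, s5, s7}): φ is true.
  s5 (successors {s0, s1, s5}): φ is true.
  s6 (successors {s0, s2, s3, s5, s6}): φ is false.
  s7 (successors {s1, s2, s7}): φ is true.
For instance, at s0:
  At s0: Dia r is false, r is false, so Dia r or r is false.
    At s0: Dia r requires r at some successor in {s0, s3, s5, s7}.
      At s0: r is false.
      At s3: r is false.
      At s5: r is false.
      At s7: r is false.
    So Dia r is false at s0.
Satisfying worlds: {s1, s2, s3, s4, s5, s7}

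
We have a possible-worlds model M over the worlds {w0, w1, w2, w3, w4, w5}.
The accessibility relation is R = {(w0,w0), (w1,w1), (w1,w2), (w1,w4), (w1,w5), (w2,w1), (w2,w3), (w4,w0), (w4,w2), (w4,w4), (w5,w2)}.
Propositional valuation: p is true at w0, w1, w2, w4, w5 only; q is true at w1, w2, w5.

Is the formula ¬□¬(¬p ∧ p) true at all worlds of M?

No

Let φ = ¬□¬(¬p ∧ p). Evaluate φ at each world:
  w0 (successors {w0}): φ is false.
  w1 (successors {w1, w2, w4, w5}): φ is false.
  w2 (successors {w1, w3}): φ is false.
  w3 (successors ∅): φ is false.
  w4 (successors {w0, w2, w4}): φ is false.
  w5 (successors {w2}): φ is false.
Detail at w0 (counterexample):
  At w0: □¬(¬p ∧ p) is true, so ¬□¬(¬p ∧ p) is false.
    At w0: □¬(¬p ∧ p) requires ¬(¬p ∧ p) at every successor {w0}.
      At w0: ¬(¬p ∧ p) is true.
    So □¬(¬p ∧ p) is true at w0.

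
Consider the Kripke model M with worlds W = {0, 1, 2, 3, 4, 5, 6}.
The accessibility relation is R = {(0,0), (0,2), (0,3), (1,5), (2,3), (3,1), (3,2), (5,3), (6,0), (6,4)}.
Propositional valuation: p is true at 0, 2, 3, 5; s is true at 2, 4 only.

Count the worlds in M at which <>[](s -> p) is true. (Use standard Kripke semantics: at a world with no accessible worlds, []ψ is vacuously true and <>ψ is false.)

6

Recall that []ψ holds at a world iff ψ holds at every accessible world, and <>ψ holds iff ψ holds at some accessible world.
Let φ = <>[](s -> p). Evaluate φ at each world:
  0 (successors {0, 2, 3}): φ is true.
  1 (successors {5}): φ is true.
  2 (successors {3}): φ is true.
  3 (successors {1, 2}): φ is true.
  4 (successors ∅): φ is false.
  5 (successors {3}): φ is true.
  6 (successors {0, 4}): φ is true.
For instance, at 3:
  At 3: <>[](s -> p) requires [](s -> p) at some successor in {1, 2}.
    [](s -> p) holds at 1, so <>[](s -> p) is true at 3.
      At 1: [](s -> p) requires s -> p at every successor {5}.
        At 5: s -> p is true.
      So [](s -> p) is true at 1.
Satisfying worlds: {0, 1, 2, 3, 5, 6}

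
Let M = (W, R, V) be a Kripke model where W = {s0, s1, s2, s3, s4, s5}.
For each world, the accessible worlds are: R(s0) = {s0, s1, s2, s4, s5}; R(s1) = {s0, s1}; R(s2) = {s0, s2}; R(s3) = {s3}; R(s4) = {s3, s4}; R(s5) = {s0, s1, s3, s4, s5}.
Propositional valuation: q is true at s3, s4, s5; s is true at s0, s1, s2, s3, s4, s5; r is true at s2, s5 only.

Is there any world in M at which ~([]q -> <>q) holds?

No

Recall that []ψ holds at a world iff ψ holds at every accessible world, and <>ψ holds iff ψ holds at some accessible world.
Let φ = ~([]q -> <>q). Evaluate φ at each world:
  s0 (successors {s0, s1, s2, s4, s5}): φ is false.
  s1 (successors {s0, s1}): φ is false.
  s2 (successors {s0, s2}): φ is false.
  s3 (successors {s3}): φ is false.
  s4 (successors {s3, s4}): φ is false.
  s5 (successors {s0, s1, s3, s4, s5}): φ is false.
For instance, at s5:
  At s5: []q -> <>q is true, so ~([]q -> <>q) is false.
    At s5: []q is false, <>q is true, so []q -> <>q is true.
      At s5: []q requires q at every successor {s0, s1, s3, s4, s5}.
        q fails at s0, so []q is false at s5.
      At s5: <>q requires q at some successor in {s0, s1, s3, s4, s5}.
        q holds at s3, so <>q is true at s5.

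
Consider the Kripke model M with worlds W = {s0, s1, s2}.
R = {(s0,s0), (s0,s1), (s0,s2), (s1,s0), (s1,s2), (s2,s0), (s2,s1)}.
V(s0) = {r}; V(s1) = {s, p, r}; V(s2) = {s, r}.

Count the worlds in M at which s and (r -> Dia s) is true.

Let φ = s and (r -> Dia s). Evaluate φ at each world:
  s0 (successors {s0, s1, s2}): φ is false.
  s1 (successors {s0, s2}): φ is true.
  s2 (successors {s0, s1}): φ is true.
For instance, at s2:
  At s2: s is true, r -> Dia s is true, so s and (r -> Dia s) is true.
    At s2: r is true, Dia s is true, so r -> Dia s is true.
      At s2: Dia s requires s at some successor in {s0, s1}.
        s holds at s1, so Dia s is true at s2.
Satisfying worlds: {s1, s2}

2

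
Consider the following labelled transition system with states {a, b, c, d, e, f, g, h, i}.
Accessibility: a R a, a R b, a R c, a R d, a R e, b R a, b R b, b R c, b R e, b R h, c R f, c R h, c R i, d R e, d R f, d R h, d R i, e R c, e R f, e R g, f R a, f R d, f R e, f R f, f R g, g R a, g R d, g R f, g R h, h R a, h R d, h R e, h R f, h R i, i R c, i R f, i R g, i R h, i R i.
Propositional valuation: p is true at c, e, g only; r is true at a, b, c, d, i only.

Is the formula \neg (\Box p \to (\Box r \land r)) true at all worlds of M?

Recall that \Box ψ holds at a world iff ψ holds at every accessible world, and \Diamond ψ holds iff ψ holds at some accessible world.
Let φ = \neg (\Box p \to (\Box r \land r)). Evaluate φ at each world:
  a (successors {a, b, c, d, e}): φ is false.
  b (successors {a, b, c, e, h}): φ is false.
  c (successors {f, h, i}): φ is false.
  d (successors {e, f, h, i}): φ is false.
  e (successors {c, f, g}): φ is false.
  f (successors {a, d, e, f, g}): φ is false.
  g (successors {a, d, f, h}): φ is false.
  h (successors {a, d, e, f, i}): φ is false.
  i (successors {c, f, g, h, i}): φ is false.
Detail at a (counterexample):
  At a: \Box p \to (\Box r \land r) is true, so \neg (\Box p \to (\Box r \land r)) is false.
    At a: \Box p is false, \Box r \land r is false, so \Box p \to (\Box r \land r) is true.
      At a: \Box p requires p at every successor {a, b, c, d, e}.
        p fails at a, so \Box p is false at a.
      At a: \Box r is false, r is true, so \Box r \land r is false.

No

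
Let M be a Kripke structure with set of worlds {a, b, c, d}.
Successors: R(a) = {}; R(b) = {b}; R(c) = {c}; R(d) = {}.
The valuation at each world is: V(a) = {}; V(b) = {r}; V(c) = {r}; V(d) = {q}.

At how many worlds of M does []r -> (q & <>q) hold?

0

Recall that []ψ holds at a world iff ψ holds at every accessible world, and <>ψ holds iff ψ holds at some accessible world.
Let φ = []r -> (q & <>q). Evaluate φ at each world:
  a (successors ∅): φ is false.
  b (successors {b}): φ is false.
  c (successors {c}): φ is false.
  d (successors ∅): φ is false.
For instance, at c:
  At c: []r is true, q & <>q is false, so []r -> (q & <>q) is false.
    At c: []r requires r at every successor {c}.
      At c: r is true.
    So []r is true at c.
    At c: q is false, <>q is false, so q & <>q is false.
      At c: <>q requires q at some successor in {c}.
        At c: q is false.
      So <>q is false at c.
Satisfying worlds: none.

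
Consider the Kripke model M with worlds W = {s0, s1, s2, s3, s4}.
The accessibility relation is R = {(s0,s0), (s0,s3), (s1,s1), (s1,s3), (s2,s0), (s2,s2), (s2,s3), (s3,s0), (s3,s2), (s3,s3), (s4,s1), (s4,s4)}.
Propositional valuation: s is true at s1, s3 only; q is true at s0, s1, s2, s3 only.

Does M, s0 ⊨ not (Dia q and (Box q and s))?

Yes

Recall that Box ψ holds at a world iff ψ holds at every accessible world, and Dia ψ holds iff ψ holds at some accessible world.
At s0: Dia q and (Box q and s) is false, so not (Dia q and (Box q and s)) is true.
  At s0: Dia q is true, Box q and s is false, so Dia q and (Box q and s) is false.
    At s0: Dia q requires q at some successor in {s0, s3}.
      q holds at s0, so Dia q is true at s0.
    At s0: Box q is true, s is false, so Box q and s is false.
      At s0: Box q requires q at every successor {s0, s3}.
        At s0: q is true.
        At s3: q is true.
      So Box q is true at s0.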